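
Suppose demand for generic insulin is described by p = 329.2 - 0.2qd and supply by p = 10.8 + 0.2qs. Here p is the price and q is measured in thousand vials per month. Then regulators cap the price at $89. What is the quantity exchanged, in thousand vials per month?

Rearranging demand gives qd = 1646 - 5p; rearranging supply gives qs = 5p - 54. In a free market, 1646 - 5p = 5p - 54 gives the equilibrium p* = 170, q* = 796.
Because the ceiling (89) lies below the market-clearing price, it is binding.
At p = 89: qd = 1646 - 5·89 = 1201 and qs = 5·89 - 54 = 391.
The quantity actually transacted is the short side, supply: 391.

391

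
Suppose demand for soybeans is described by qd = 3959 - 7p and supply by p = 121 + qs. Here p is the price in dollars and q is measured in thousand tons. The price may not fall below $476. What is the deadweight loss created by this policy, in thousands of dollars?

Rearranging supply gives qs = p - 121. Without the control the market clears where 3959 - 7p = p - 121, i.e. p* = 510 and q* = 389.
Since 476 is below p* = 510, the floor does not bind and the free-market outcome prevails.
Since the control does not bind, no trades are prevented and deadweight loss is zero.

0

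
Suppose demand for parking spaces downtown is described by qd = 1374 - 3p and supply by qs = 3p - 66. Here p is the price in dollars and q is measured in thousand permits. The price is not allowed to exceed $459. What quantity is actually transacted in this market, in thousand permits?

Setting quantity demanded equal to quantity supplied, 1374 - 3p = 3p - 66, gives p* = 240 and q* = 654.
Since 459 is above p* = 240, the ceiling does not bind and the free-market outcome prevails.

654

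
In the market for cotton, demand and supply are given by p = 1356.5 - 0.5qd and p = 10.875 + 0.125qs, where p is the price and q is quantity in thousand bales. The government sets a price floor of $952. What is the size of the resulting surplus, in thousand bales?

6720

Rearranging demand gives qd = 2713 - 2p; rearranging supply gives qs = 8p - 87. In a free market, 2713 - 2p = 8p - 87 gives the equilibrium p* = 280, q* = 2153.
Because the floor (952) lies above the market-clearing price, it is binding.
At p = 952: qd = 2713 - 2·952 = 809 and qs = 8·952 - 87 = 7529.
Surplus = qs - qd = 7529 - 809 = 6720.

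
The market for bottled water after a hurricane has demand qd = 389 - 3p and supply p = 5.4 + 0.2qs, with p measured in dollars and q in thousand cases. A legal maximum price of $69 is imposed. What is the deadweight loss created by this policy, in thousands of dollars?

Rearranging supply gives qs = 5p - 27. In a free market, 389 - 3p = 5p - 27 gives the equilibrium p* = 52, q* = 233.
Since 69 is above p* = 52, the ceiling does not bind and the free-market outcome prevails.
Since the control does not bind, no trades are prevented and deadweight loss is zero.

0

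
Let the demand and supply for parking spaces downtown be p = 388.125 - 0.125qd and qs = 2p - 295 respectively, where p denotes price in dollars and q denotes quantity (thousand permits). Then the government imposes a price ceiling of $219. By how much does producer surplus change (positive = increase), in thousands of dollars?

Rearranging demand gives qd = 3105 - 8p. Without the control the market clears where 3105 - 8p = 2p - 295, i.e. p* = 340 and q* = 385.
Since 219 < 340, the ceiling is binding.
At p = 219: qd = 3105 - 8·219 = 1353 and qs = 2·219 - 295 = 143.
Producer surplus without the control is ½ · (340 - 147.5) · 385 = 37056.25.
With the ceiling, producers sell 143 units at 219, so PS = ½ · (219 - 147.5) · 143 = 5112.25.
Change in producer surplus = 5112.25 - 37056.25 = -31944.

-31944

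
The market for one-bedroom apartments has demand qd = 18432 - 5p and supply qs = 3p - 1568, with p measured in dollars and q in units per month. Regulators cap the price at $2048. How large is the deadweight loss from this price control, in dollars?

490329.6

In a free market, 18432 - 5p = 3p - 1568 gives the equilibrium p* = 2500, q* = 5932.
Since 2048 < 2500, the ceiling is binding.
At p = 2048: qd = 18432 - 5·2048 = 8192 and qs = 3·2048 - 1568 = 4576.
Quantity traded falls to 4576. At q = 4576 the demand price is (18432 - 4576)/5 = 2771.2 and the supply price is (1568 + 4576)/3 = 2048.
Deadweight loss = ½ · (2771.2 - 2048) · (5932 - 4576) = ½ · 723.2 · 1356 = 490329.6.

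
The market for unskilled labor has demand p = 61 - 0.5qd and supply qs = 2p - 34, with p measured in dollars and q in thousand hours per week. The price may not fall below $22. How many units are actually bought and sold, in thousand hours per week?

Rearranging demand gives qd = 122 - 2p. Setting quantity demanded equal to quantity supplied, 122 - 2p = 2p - 34, gives p* = 39 and q* = 44.
Since 22 is below p* = 39, the floor does not bind and the free-market outcome prevails.

44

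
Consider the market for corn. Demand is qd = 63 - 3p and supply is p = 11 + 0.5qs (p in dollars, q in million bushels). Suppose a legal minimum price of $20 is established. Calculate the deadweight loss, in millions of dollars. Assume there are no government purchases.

33.75

Rearranging supply gives qs = 2p - 22. In a free market, 63 - 3p = 2p - 22 gives the equilibrium p* = 17, q* = 12.
The floor of 20 is above the equilibrium price 17, so it binds.
At p = 20: qd = 63 - 3·20 = 3 and qs = 2·20 - 22 = 18.
Quantity traded falls to 3. At q = 3 the demand price is (63 - 3)/3 = 20 and the supply price is (22 + 3)/2 = 12.5.
Deadweight loss = ½ · (20 - 12.5) · (12 - 3) = ½ · 7.5 · 9 = 33.75.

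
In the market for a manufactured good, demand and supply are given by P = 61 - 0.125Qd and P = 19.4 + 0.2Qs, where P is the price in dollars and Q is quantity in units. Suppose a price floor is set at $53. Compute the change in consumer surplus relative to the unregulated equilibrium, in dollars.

-768

Rearranging demand gives Qd = 488 - 8P; rearranging supply gives Qs = 5P - 97. Without the control the market clears where 488 - 8P = 5P - 97, i.e. P* = 45 and Q* = 128.
Since 53 > 45, the floor is binding.
At P = 53: Qd = 488 - 8·53 = 64 and Qs = 5·53 - 97 = 168.
Consumer surplus without the control is ½ · (61 - 45) · 128 = 1024.
With the floor, consumers buy 64 units at 53, so CS = ½ · (61 - 53) · 64 = 256.
Change in consumer surplus = 256 - 1024 = -768.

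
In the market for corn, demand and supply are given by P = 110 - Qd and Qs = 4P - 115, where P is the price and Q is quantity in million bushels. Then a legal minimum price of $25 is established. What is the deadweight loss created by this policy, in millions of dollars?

Rearranging demand gives Qd = 110 - P. Without the control the market clears where 110 - P = 4P - 115, i.e. P* = 45 and Q* = 65.
Since 25 is below P* = 45, the floor does not bind and the free-market outcome prevails.
Since the control does not bind, no trades are prevented and deadweight loss is zero.

0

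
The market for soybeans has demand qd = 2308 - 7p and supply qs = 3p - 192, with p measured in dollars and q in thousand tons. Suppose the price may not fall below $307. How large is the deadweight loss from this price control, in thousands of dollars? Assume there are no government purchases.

37905

In a free market, 2308 - 7p = 3p - 192 gives the equilibrium p* = 250, q* = 558.
Since 307 > 250, the floor is binding.
At p = 307: qd = 2308 - 7·307 = 159 and qs = 3·307 - 192 = 729.
Quantity traded falls to 159. At q = 159 the demand price is (2308 - 159)/7 = 307 and the supply price is (192 + 159)/3 = 117.
Deadweight loss = ½ · (307 - 117) · (558 - 159) = ½ · 190 · 399 = 37905.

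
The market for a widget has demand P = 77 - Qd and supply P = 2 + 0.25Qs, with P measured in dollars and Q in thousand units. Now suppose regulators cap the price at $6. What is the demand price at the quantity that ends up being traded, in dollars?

Rearranging demand gives Qd = 77 - P; rearranging supply gives Qs = 4P - 8. Equilibrium: 77 - P = 4P - 8, so 85 = 5P and P* = 17, Q* = 60.
Since 6 < 17, the ceiling is binding.
At P = 6: Qd = 77 - 6 = 71 and Qs = 4·6 - 8 = 16.
Only 16 units reach the market. On the demand curve, the marginal buyer's willingness to pay at Q = 16 is (77 - 16) = 61.

61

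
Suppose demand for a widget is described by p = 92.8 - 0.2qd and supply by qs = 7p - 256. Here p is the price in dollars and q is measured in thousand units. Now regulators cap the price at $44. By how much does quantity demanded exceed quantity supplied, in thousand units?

192

Rearranging demand gives qd = 464 - 5p. Setting quantity demanded equal to quantity supplied, 464 - 5p = 7p - 256, gives p* = 60 and q* = 164.
The ceiling of 44 is below the equilibrium price 60, so it binds.
At p = 44: qd = 464 - 5·44 = 244 and qs = 7·44 - 256 = 52.
Shortage = qd - qs = 244 - 52 = 192.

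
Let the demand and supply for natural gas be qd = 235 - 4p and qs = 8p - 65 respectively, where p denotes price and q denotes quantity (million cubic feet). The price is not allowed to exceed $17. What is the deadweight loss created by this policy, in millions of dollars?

768

Without the control the market clears where 235 - 4p = 8p - 65, i.e. p* = 25 and q* = 135.
The ceiling of 17 is below the equilibrium price 25, so it binds.
At p = 17: qd = 235 - 4·17 = 167 and qs = 8·17 - 65 = 71.
Quantity traded falls to 71. At q = 71 the demand price is (235 - 71)/4 = 41 and the supply price is (65 + 71)/8 = 17.
Deadweight loss = ½ · (41 - 17) · (135 - 71) = ½ · 24 · 64 = 768.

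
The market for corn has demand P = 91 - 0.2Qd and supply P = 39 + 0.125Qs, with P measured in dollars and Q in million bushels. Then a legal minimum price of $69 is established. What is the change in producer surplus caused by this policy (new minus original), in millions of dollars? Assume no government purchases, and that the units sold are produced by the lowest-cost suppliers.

Rearranging demand gives Qd = 455 - 5P; rearranging supply gives Qs = 8P - 312. In a free market, 455 - 5P = 8P - 312 gives the equilibrium P* = 59, Q* = 160.
The floor of 69 is above the equilibrium price 59, so it binds.
At P = 69: Qd = 455 - 5·69 = 110 and Qs = 8·69 - 312 = 240.
Producer surplus without the control is ½ · (59 - 39) · 160 = 1600.
With the floor, 110 units are sold at 69. The supply price at Q = 110 is 52.75, so PS = ½ · [(69 - 39) + (69 - 52.75)] · 110 = 2543.75.
Change in producer surplus = 2543.75 - 1600 = 943.75.

943.75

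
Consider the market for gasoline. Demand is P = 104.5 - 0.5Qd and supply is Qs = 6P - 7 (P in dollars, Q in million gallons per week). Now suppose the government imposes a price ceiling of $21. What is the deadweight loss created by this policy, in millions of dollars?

Rearranging demand gives Qd = 209 - 2P. In a free market, 209 - 2P = 6P - 7 gives the equilibrium P* = 27, Q* = 155.
Because the ceiling (21) lies below the market-clearing price, it is binding.
At P = 21: Qd = 209 - 2·21 = 167 and Qs = 6·21 - 7 = 119.
Quantity traded falls to 119. At Q = 119 the demand price is (209 - 119)/2 = 45 and the supply price is (7 + 119)/6 = 21.
Deadweight loss = ½ · (45 - 21) · (155 - 119) = ½ · 24 · 36 = 432.

432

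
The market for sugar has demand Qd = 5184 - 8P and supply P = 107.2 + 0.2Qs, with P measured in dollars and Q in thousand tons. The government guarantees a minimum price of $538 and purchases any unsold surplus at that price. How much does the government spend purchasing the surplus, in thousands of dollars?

Rearranging supply gives Qs = 5P - 536. Setting quantity demanded equal to quantity supplied, 5184 - 8P = 5P - 536, gives P* = 440 and Q* = 1664.
The floor of 538 is above the equilibrium price 440, so it binds.
At P = 538: Qd = 5184 - 8·538 = 880 and Qs = 5·538 - 536 = 2154.
Surplus = Qs - Qd = 1274.
Government expenditure = surplus × support price = 1274 × 538 = 685412.

685412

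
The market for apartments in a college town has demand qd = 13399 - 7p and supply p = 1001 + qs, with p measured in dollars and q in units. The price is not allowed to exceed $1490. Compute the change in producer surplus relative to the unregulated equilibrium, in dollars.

Rearranging supply gives qs = p - 1001. Setting quantity demanded equal to quantity supplied, 13399 - 7p = p - 1001, gives p* = 1800 and q* = 799.
The ceiling of 1490 is below the equilibrium price 1800, so it binds.
At p = 1490: qd = 13399 - 7·1490 = 2969 and qs = 1490 - 1001 = 489.
Producer surplus without the control is ½ · (1800 - 1001) · 799 = 319200.5.
With the ceiling, producers sell 489 units at 1490, so PS = ½ · (1490 - 1001) · 489 = 119560.5.
Change in producer surplus = 119560.5 - 319200.5 = -199640.

-199640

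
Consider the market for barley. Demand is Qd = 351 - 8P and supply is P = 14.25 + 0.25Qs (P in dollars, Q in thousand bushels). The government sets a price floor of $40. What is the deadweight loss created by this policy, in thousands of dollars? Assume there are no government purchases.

Rearranging supply gives Qs = 4P - 57. Setting quantity demanded equal to quantity supplied, 351 - 8P = 4P - 57, gives P* = 34 and Q* = 79.
The floor of 40 is above the equilibrium price 34, so it binds.
At P = 40: Qd = 351 - 8·40 = 31 and Qs = 4·40 - 57 = 103.
Quantity traded falls to 31. At Q = 31 the demand price is (351 - 31)/8 = 40 and the supply price is (57 + 31)/4 = 22.
Deadweight loss = ½ · (40 - 22) · (79 - 31) = ½ · 18 · 48 = 432.

432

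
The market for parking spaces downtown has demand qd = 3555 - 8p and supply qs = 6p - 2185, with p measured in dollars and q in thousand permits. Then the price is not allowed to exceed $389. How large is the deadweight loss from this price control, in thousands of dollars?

2315.25

Setting quantity demanded equal to quantity supplied, 3555 - 8p = 6p - 2185, gives p* = 410 and q* = 275.
Since 389 < 410, the ceiling is binding.
At p = 389: qd = 3555 - 8·389 = 443 and qs = 6·389 - 2185 = 149.
Quantity traded falls to 149. At q = 149 the demand price is (3555 - 149)/8 = 425.75 and the supply price is (2185 + 149)/6 = 389.
Deadweight loss = ½ · (425.75 - 389) · (275 - 149) = ½ · 36.75 · 126 = 2315.25.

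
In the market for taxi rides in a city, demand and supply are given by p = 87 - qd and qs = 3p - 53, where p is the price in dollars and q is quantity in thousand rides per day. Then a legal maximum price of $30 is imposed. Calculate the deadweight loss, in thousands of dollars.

150

Rearranging demand gives qd = 87 - p. In a free market, 87 - p = 3p - 53 gives the equilibrium p* = 35, q* = 52.
Since 30 < 35, the ceiling is binding.
At p = 30: qd = 87 - 30 = 57 and qs = 3·30 - 53 = 37.
Quantity traded falls to 37. At q = 37 the demand price is 87 - 37 = 50 and the supply price is (53 + 37)/3 = 30.
Deadweight loss = ½ · (50 - 30) · (52 - 37) = ½ · 20 · 15 = 150.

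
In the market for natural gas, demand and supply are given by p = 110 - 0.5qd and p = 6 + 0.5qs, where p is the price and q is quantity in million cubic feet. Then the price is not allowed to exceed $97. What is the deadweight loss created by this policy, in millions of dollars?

Rearranging demand gives qd = 220 - 2p; rearranging supply gives qs = 2p - 12. Without the control the market clears where 220 - 2p = 2p - 12, i.e. p* = 58 and q* = 104.
The ceiling of 97 is above the equilibrium price 58, so it is not binding; the market clears at p* = 58, q* = 104.
Since the control does not bind, no trades are prevented and deadweight loss is zero.

0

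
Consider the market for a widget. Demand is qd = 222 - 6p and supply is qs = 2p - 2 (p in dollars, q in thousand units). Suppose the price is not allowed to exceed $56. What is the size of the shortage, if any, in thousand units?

Setting quantity demanded equal to quantity supplied, 222 - 6p = 2p - 2, gives p* = 28 and q* = 54.
Since 56 is above p* = 28, the ceiling does not bind and the free-market outcome prevails.
Since the control does not bind, there is no shortage.

0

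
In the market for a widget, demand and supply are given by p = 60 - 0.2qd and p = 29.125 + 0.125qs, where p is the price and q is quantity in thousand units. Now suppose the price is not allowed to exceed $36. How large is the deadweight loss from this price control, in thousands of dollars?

260

Rearranging demand gives qd = 300 - 5p; rearranging supply gives qs = 8p - 233. Setting quantity demanded equal to quantity supplied, 300 - 5p = 8p - 233, gives p* = 41 and q* = 95.
Since 36 < 41, the ceiling is binding.
At p = 36: qd = 300 - 5·36 = 120 and qs = 8·36 - 233 = 55.
Quantity traded falls to 55. At q = 55 the demand price is (300 - 55)/5 = 49 and the supply price is (233 + 55)/8 = 36.
Deadweight loss = ½ · (49 - 36) · (95 - 55) = ½ · 13 · 40 = 260.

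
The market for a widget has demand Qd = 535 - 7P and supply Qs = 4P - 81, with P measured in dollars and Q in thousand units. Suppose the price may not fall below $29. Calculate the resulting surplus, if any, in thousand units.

0

Equilibrium: 535 - 7P = 4P - 81, so 616 = 11P and P* = 56, Q* = 143.
The floor of 29 is below the equilibrium price 56, so it is not binding; the market clears at P* = 56, Q* = 143.
Since the control does not bind, there is no surplus.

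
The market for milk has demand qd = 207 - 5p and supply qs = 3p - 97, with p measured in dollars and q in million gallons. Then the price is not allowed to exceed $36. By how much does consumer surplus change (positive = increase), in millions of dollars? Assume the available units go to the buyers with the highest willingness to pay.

In a free market, 207 - 5p = 3p - 97 gives the equilibrium p* = 38, q* = 17.
Since 36 < 38, the ceiling is binding.
At p = 36: qd = 207 - 5·36 = 27 and qs = 3·36 - 97 = 11.
Consumer surplus without the control is ½ · (41.4 - 38) · 17 = 28.9.
With the ceiling, 11 units are sold at 36 (assume they go to the highest-value buyers). The demand price at q = 11 is 39.2, so CS = ½ · [(41.4 - 36) + (39.2 - 36)] · 11 = 47.3.
Change in consumer surplus = 47.3 - 28.9 = 18.4.

18.4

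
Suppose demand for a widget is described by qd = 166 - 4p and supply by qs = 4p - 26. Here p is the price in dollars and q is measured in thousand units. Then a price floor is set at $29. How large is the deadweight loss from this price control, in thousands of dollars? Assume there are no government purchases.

100

In a free market, 166 - 4p = 4p - 26 gives the equilibrium p* = 24, q* = 70.
The floor of 29 is above the equilibrium price 24, so it binds.
At p = 29: qd = 166 - 4·29 = 50 and qs = 4·29 - 26 = 90.
Quantity traded falls to 50. At q = 50 the demand price is (166 - 50)/4 = 29 and the supply price is (26 + 50)/4 = 19.
Deadweight loss = ½ · (29 - 19) · (70 - 50) = ½ · 10 · 20 = 100.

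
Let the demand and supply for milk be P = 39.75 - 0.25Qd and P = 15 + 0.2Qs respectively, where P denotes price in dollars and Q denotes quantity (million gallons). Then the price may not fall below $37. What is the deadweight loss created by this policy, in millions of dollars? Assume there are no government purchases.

Rearranging demand gives Qd = 159 - 4P; rearranging supply gives Qs = 5P - 75. Without the control the market clears where 159 - 4P = 5P - 75, i.e. P* = 26 and Q* = 55.
Because the floor (37) lies above the market-clearing price, it is binding.
At P = 37: Qd = 159 - 4·37 = 11 and Qs = 5·37 - 75 = 110.
Quantity traded falls to 11. At Q = 11 the demand price is (159 - 11)/4 = 37 and the supply price is (75 + 11)/5 = 17.2.
Deadweight loss = ½ · (37 - 17.2) · (55 - 11) = ½ · 19.8 · 44 = 435.6.

435.6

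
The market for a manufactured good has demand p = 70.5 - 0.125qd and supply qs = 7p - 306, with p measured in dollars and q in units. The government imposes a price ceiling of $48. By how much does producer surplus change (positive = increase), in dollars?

Rearranging demand gives qd = 564 - 8p. Without the control the market clears where 564 - 8p = 7p - 306, i.e. p* = 58 and q* = 100.
Because the ceiling (48) lies below the market-clearing price, it is binding.
At p = 48: qd = 564 - 8·48 = 180 and qs = 7·48 - 306 = 30.
Producer surplus without the control is ½ · (58 - 306/7) · 100 = 5000/7.
With the ceiling, producers sell 30 units at 48, so PS = ½ · (48 - 306/7) · 30 = 450/7.
Change in producer surplus = 450/7 - 5000/7 = -650.

-650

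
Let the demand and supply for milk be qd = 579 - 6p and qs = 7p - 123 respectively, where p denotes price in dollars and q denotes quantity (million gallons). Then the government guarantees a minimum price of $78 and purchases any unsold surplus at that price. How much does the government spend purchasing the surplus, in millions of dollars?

24336

Setting quantity demanded equal to quantity supplied, 579 - 6p = 7p - 123, gives p* = 54 and q* = 255.
Because the floor (78) lies above the market-clearing price, it is binding.
At p = 78: qd = 579 - 6·78 = 111 and qs = 7·78 - 123 = 423.
Surplus = qs - qd = 312.
Government expenditure = surplus × support price = 312 × 78 = 24336.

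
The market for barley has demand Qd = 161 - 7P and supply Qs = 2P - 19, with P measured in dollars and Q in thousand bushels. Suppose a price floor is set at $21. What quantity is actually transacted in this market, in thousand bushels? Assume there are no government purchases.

14

Without the control the market clears where 161 - 7P = 2P - 19, i.e. P* = 20 and Q* = 21.
Because the floor (21) lies above the market-clearing price, it is binding.
At P = 21: Qd = 161 - 7·21 = 14 and Qs = 2·21 - 19 = 23.
The quantity actually transacted is the short side, demand: 14.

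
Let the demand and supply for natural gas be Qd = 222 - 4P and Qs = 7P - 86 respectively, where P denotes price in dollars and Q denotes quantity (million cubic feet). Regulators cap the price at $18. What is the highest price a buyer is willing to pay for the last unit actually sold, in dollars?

Without the control the market clears where 222 - 4P = 7P - 86, i.e. P* = 28 and Q* = 110.
The ceiling of 18 is below the equilibrium price 28, so it binds.
At P = 18: Qd = 222 - 4·18 = 150 and Qs = 7·18 - 86 = 40.
Only 40 units reach the market. On the demand curve, the marginal buyer's willingness to pay at Q = 40 is (222 - 40)/4 = 45.5.

45.5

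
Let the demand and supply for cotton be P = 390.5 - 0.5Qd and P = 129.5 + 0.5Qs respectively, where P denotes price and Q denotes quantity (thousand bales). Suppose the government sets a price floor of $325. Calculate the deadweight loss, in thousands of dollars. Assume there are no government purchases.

Rearranging demand gives Qd = 781 - 2P; rearranging supply gives Qs = 2P - 259. Without the control the market clears where 781 - 2P = 2P - 259, i.e. P* = 260 and Q* = 261.
Because the floor (325) lies above the market-clearing price, it is binding.
At P = 325: Qd = 781 - 2·325 = 131 and Qs = 2·325 - 259 = 391.
Quantity traded falls to 131. At Q = 131 the demand price is (781 - 131)/2 = 325 and the supply price is (259 + 131)/2 = 195.
Deadweight loss = ½ · (325 - 195) · (261 - 131) = ½ · 130 · 130 = 8450.

8450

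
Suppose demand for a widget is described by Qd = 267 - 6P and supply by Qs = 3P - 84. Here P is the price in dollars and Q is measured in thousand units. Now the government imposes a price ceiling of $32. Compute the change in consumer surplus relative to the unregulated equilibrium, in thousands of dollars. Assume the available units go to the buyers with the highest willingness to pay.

47.25

Without the control the market clears where 267 - 6P = 3P - 84, i.e. P* = 39 and Q* = 33.
Since 32 < 39, the ceiling is binding.
At P = 32: Qd = 267 - 6·32 = 75 and Qs = 3·32 - 84 = 12.
Consumer surplus without the control is ½ · (44.5 - 39) · 33 = 90.75.
With the ceiling, 12 units are sold at 32 (assume they go to the highest-value buyers). The demand price at Q = 12 is 42.5, so CS = ½ · [(44.5 - 32) + (42.5 - 32)] · 12 = 138.
Change in consumer surplus = 138 - 90.75 = 47.25.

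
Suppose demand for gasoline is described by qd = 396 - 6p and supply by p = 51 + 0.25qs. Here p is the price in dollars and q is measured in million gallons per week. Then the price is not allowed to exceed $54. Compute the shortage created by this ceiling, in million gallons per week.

60

Rearranging supply gives qs = 4p - 204. Without the control the market clears where 396 - 6p = 4p - 204, i.e. p* = 60 and q* = 36.
Because the ceiling (54) lies below the market-clearing price, it is binding.
At p = 54: qd = 396 - 6·54 = 72 and qs = 4·54 - 204 = 12.
Shortage = qd - qs = 72 - 12 = 60.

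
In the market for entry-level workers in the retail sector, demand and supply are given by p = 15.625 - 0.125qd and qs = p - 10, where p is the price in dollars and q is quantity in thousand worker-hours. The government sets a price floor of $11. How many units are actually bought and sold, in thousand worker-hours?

5

Rearranging demand gives qd = 125 - 8p. Equilibrium: 125 - 8p = p - 10, so 135 = 9p and p* = 15, q* = 5.
Since 11 is below p* = 15, the floor does not bind and the free-market outcome prevails.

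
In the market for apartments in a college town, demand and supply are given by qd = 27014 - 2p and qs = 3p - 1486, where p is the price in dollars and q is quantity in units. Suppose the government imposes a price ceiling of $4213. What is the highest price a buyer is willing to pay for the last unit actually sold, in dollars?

7930.5

Setting quantity demanded equal to quantity supplied, 27014 - 2p = 3p - 1486, gives p* = 5700 and q* = 15614.
The ceiling of 4213 is below the equilibrium price 5700, so it binds.
At p = 4213: qd = 27014 - 2·4213 = 18588 and qs = 3·4213 - 1486 = 11153.
Only 11153 units reach the market. On the demand curve, the marginal buyer's willingness to pay at q = 11153 is (27014 - 11153)/2 = 7930.5.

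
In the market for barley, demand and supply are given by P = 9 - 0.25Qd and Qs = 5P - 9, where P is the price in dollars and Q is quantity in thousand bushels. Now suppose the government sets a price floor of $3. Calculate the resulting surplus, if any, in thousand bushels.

Rearranging demand gives Qd = 36 - 4P. In a free market, 36 - 4P = 5P - 9 gives the equilibrium P* = 5, Q* = 16.
Since 3 is below P* = 5, the floor does not bind and the free-market outcome prevails.
Since the control does not bind, there is no surplus.

0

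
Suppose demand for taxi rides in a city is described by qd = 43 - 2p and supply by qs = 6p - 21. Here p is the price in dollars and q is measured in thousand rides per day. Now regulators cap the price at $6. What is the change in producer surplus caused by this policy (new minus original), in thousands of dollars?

-42

Setting quantity demanded equal to quantity supplied, 43 - 2p = 6p - 21, gives p* = 8 and q* = 27.
Since 6 < 8, the ceiling is binding.
At p = 6: qd = 43 - 2·6 = 31 and qs = 6·6 - 21 = 15.
Producer surplus without the control is ½ · (8 - 3.5) · 27 = 60.75.
With the ceiling, producers sell 15 units at 6, so PS = ½ · (6 - 3.5) · 15 = 18.75.
Change in producer surplus = 18.75 - 60.75 = -42.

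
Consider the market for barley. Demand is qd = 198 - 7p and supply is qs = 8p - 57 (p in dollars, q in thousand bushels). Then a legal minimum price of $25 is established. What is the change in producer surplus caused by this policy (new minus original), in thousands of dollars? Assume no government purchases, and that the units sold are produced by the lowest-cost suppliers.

-12

Setting quantity demanded equal to quantity supplied, 198 - 7p = 8p - 57, gives p* = 17 and q* = 79.
Since 25 > 17, the floor is binding.
At p = 25: qd = 198 - 7·25 = 23 and qs = 8·25 - 57 = 143.
Producer surplus without the control is ½ · (17 - 7.125) · 79 = 390.0625.
With the floor, 23 units are sold at 25. The supply price at q = 23 is 10, so PS = ½ · [(25 - 7.125) + (25 - 10)] · 23 = 378.0625.
Change in producer surplus = 378.0625 - 390.0625 = -12.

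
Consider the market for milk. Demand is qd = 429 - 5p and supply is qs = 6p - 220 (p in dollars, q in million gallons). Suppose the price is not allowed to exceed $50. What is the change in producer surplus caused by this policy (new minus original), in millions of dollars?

Setting quantity demanded equal to quantity supplied, 429 - 5p = 6p - 220, gives p* = 59 and q* = 134.
Since 50 < 59, the ceiling is binding.
At p = 50: qd = 429 - 5·50 = 179 and qs = 6·50 - 220 = 80.
Producer surplus without the control is ½ · (59 - 110/3) · 134 = 4489/3.
With the ceiling, producers sell 80 units at 50, so PS = ½ · (50 - 110/3) · 80 = 1600/3.
Change in producer surplus = 1600/3 - 4489/3 = -963.

-963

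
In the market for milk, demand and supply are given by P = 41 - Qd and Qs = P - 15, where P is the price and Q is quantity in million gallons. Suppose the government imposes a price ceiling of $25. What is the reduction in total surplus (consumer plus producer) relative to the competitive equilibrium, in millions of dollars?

9

Rearranging demand gives Qd = 41 - P. In a free market, 41 - P = P - 15 gives the equilibrium P* = 28, Q* = 13.
The ceiling of 25 is below the equilibrium price 28, so it binds.
At P = 25: Qd = 41 - 25 = 16 and Qs = 25 - 15 = 10.
Quantity traded falls to 10. At Q = 10 the demand price is 41 - 10 = 31 and the supply price is 15 + 10 = 25.
Deadweight loss = ½ · (31 - 25) · (13 - 10) = ½ · 6 · 3 = 9.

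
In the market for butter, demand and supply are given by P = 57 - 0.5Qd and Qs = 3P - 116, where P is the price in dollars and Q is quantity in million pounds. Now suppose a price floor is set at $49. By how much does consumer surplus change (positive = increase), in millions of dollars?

-57

Rearranging demand gives Qd = 114 - 2P. Equilibrium: 114 - 2P = 3P - 116, so 230 = 5P and P* = 46, Q* = 22.
The floor of 49 is above the equilibrium price 46, so it binds.
At P = 49: Qd = 114 - 2·49 = 16 and Qs = 3·49 - 116 = 31.
Consumer surplus without the control is ½ · (57 - 46) · 22 = 121.
With the floor, consumers buy 16 units at 49, so CS = ½ · (57 - 49) · 16 = 64.
Change in consumer surplus = 64 - 121 = -57.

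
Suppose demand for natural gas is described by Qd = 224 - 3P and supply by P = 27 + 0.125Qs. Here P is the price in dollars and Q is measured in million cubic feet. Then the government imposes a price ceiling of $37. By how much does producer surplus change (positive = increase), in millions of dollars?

Rearranging supply gives Qs = 8P - 216. In a free market, 224 - 3P = 8P - 216 gives the equilibrium P* = 40, Q* = 104.
The ceiling of 37 is below the equilibrium price 40, so it binds.
At P = 37: Qd = 224 - 3·37 = 113 and Qs = 8·37 - 216 = 80.
Producer surplus without the control is ½ · (40 - 27) · 104 = 676.
With the ceiling, producers sell 80 units at 37, so PS = ½ · (37 - 27) · 80 = 400.
Change in producer surplus = 400 - 676 = -276.

-276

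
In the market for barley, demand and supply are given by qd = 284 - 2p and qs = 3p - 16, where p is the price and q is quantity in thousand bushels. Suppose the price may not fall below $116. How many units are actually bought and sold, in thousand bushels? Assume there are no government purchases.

52

Without the control the market clears where 284 - 2p = 3p - 16, i.e. p* = 60 and q* = 164.
Since 116 > 60, the floor is binding.
At p = 116: qd = 284 - 2·116 = 52 and qs = 3·116 - 16 = 332.
The quantity actually transacted is the short side, demand: 52.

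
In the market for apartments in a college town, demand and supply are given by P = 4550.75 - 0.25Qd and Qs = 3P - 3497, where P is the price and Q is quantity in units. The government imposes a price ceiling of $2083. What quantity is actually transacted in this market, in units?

Rearranging demand gives Qd = 18203 - 4P. Without the control the market clears where 18203 - 4P = 3P - 3497, i.e. P* = 3100 and Q* = 5803.
Because the ceiling (2083) lies below the market-clearing price, it is binding.
At P = 2083: Qd = 18203 - 4·2083 = 9871 and Qs = 3·2083 - 3497 = 2752.
The quantity actually transacted is the short side, supply: 2752.

2752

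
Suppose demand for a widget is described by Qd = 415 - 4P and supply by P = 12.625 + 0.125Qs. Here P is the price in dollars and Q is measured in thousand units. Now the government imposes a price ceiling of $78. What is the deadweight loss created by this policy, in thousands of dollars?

0

Rearranging supply gives Qs = 8P - 101. Setting quantity demanded equal to quantity supplied, 415 - 4P = 8P - 101, gives P* = 43 and Q* = 243.
The ceiling of 78 is above the equilibrium price 43, so it is not binding; the market clears at P* = 43, Q* = 243.
Since the control does not bind, no trades are prevented and deadweight loss is zero.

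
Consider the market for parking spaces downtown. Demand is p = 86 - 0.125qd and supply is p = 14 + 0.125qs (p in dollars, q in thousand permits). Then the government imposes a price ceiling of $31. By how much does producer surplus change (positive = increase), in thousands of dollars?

Rearranging demand gives qd = 688 - 8p; rearranging supply gives qs = 8p - 112. Setting quantity demanded equal to quantity supplied, 688 - 8p = 8p - 112, gives p* = 50 and q* = 288.
Because the ceiling (31) lies below the market-clearing price, it is binding.
At p = 31: qd = 688 - 8·31 = 440 and qs = 8·31 - 112 = 136.
Producer surplus without the control is ½ · (50 - 14) · 288 = 5184.
With the ceiling, producers sell 136 units at 31, so PS = ½ · (31 - 14) · 136 = 1156.
Change in producer surplus = 1156 - 5184 = -4028.

-4028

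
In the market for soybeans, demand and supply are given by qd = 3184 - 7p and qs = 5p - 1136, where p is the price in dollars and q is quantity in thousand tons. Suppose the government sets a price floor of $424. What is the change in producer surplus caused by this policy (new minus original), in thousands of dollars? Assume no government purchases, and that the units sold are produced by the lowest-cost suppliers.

-6246.4

Without the control the market clears where 3184 - 7p = 5p - 1136, i.e. p* = 360 and q* = 664.
The floor of 424 is above the equilibrium price 360, so it binds.
At p = 424: qd = 3184 - 7·424 = 216 and qs = 5·424 - 1136 = 984.
Producer surplus without the control is ½ · (360 - 227.2) · 664 = 44089.6.
With the floor, 216 units are sold at 424. The supply price at q = 216 is 270.4, so PS = ½ · [(424 - 227.2) + (424 - 270.4)] · 216 = 37843.2.
Change in producer surplus = 37843.2 - 44089.6 = -6246.4.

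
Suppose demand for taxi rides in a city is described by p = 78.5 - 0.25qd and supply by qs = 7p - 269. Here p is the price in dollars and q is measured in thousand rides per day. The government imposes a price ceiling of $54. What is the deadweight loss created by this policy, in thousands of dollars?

0

Rearranging demand gives qd = 314 - 4p. In a free market, 314 - 4p = 7p - 269 gives the equilibrium p* = 53, q* = 102.
The ceiling of 54 is above the equilibrium price 53, so it is not binding; the market clears at p* = 53, q* = 102.
Since the control does not bind, no trades are prevented and deadweight loss is zero.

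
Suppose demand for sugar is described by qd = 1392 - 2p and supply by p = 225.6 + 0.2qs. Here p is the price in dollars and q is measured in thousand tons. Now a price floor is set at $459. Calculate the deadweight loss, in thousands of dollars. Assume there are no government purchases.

13721.4

Rearranging supply gives qs = 5p - 1128. In a free market, 1392 - 2p = 5p - 1128 gives the equilibrium p* = 360, q* = 672.
Since 459 > 360, the floor is binding.
At p = 459: qd = 1392 - 2·459 = 474 and qs = 5·459 - 1128 = 1167.
Quantity traded falls to 474. At q = 474 the demand price is (1392 - 474)/2 = 459 and the supply price is (1128 + 474)/5 = 320.4.
Deadweight loss = ½ · (459 - 320.4) · (672 - 474) = ½ · 138.6 · 198 = 13721.4.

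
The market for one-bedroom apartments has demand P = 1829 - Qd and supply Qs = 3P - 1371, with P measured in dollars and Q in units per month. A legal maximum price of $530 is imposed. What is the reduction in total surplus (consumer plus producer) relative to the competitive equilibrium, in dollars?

Rearranging demand gives Qd = 1829 - P. Setting quantity demanded equal to quantity supplied, 1829 - P = 3P - 1371, gives P* = 800 and Q* = 1029.
The ceiling of 530 is below the equilibrium price 800, so it binds.
At P = 530: Qd = 1829 - 530 = 1299 and Qs = 3·530 - 1371 = 219.
Quantity traded falls to 219. At Q = 219 the demand price is 1829 - 219 = 1610 and the supply price is (1371 + 219)/3 = 530.
Deadweight loss = ½ · (1610 - 530) · (1029 - 219) = ½ · 1080 · 810 = 437400.

437400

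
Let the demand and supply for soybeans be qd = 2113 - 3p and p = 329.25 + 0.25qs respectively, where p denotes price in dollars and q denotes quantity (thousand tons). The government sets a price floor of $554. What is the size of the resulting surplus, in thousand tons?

Rearranging supply gives qs = 4p - 1317. In a free market, 2113 - 3p = 4p - 1317 gives the equilibrium p* = 490, q* = 643.
The floor of 554 is above the equilibrium price 490, so it binds.
At p = 554: qd = 2113 - 3·554 = 451 and qs = 4·554 - 1317 = 899.
Surplus = qs - qd = 899 - 451 = 448.

448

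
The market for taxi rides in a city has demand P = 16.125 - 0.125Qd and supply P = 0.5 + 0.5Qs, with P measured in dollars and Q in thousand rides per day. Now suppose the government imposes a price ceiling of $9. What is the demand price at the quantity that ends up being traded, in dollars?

Rearranging demand gives Qd = 129 - 8P; rearranging supply gives Qs = 2P - 1. In a free market, 129 - 8P = 2P - 1 gives the equilibrium P* = 13, Q* = 25.
The ceiling of 9 is below the equilibrium price 13, so it binds.
At P = 9: Qd = 129 - 8·9 = 57 and Qs = 2·9 - 1 = 17.
Only 17 units reach the market. On the demand curve, the marginal buyer's willingness to pay at Q = 17 is (129 - 17)/8 = 14.

14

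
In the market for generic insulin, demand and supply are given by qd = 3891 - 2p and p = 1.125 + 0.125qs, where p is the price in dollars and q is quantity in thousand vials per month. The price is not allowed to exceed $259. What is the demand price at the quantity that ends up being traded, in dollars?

Rearranging supply gives qs = 8p - 9. Without the control the market clears where 3891 - 2p = 8p - 9, i.e. p* = 390 and q* = 3111.
The ceiling of 259 is below the equilibrium price 390, so it binds.
At p = 259: qd = 3891 - 2·259 = 3373 and qs = 8·259 - 9 = 2063.
Only 2063 units reach the market. On the demand curve, the marginal buyer's willingness to pay at q = 2063 is (3891 - 2063)/2 = 914.

914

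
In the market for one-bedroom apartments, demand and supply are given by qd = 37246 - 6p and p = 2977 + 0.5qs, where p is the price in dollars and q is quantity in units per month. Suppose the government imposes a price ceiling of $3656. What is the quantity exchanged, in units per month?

Rearranging supply gives qs = 2p - 5954. In a free market, 37246 - 6p = 2p - 5954 gives the equilibrium p* = 5400, q* = 4846.
The ceiling of 3656 is below the equilibrium price 5400, so it binds.
At p = 3656: qd = 37246 - 6·3656 = 15310 and qs = 2·3656 - 5954 = 1358.
The quantity actually transacted is the short side, supply: 1358.

1358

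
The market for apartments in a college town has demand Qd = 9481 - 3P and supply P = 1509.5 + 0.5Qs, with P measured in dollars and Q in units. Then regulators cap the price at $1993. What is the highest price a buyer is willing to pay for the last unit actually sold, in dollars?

Rearranging supply gives Qs = 2P - 3019. Without the control the market clears where 9481 - 3P = 2P - 3019, i.e. P* = 2500 and Q* = 1981.
The ceiling of 1993 is below the equilibrium price 2500, so it binds.
At P = 1993: Qd = 9481 - 3·1993 = 3502 and Qs = 2·1993 - 3019 = 967.
Only 967 units reach the market. On the demand curve, the marginal buyer's willingness to pay at Q = 967 is (9481 - 967)/3 = 2838.

2838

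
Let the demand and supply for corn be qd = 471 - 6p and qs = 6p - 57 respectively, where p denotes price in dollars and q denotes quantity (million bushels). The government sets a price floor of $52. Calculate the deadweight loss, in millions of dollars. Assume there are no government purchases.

384

Without the control the market clears where 471 - 6p = 6p - 57, i.e. p* = 44 and q* = 207.
Because the floor (52) lies above the market-clearing price, it is binding.
At p = 52: qd = 471 - 6·52 = 159 and qs = 6·52 - 57 = 255.
Quantity traded falls to 159. At q = 159 the demand price is (471 - 159)/6 = 52 and the supply price is (57 + 159)/6 = 36.
Deadweight loss = ½ · (52 - 36) · (207 - 159) = ½ · 16 · 48 = 384.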